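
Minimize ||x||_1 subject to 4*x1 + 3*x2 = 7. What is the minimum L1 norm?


Axis intercepts:
  x1 = 7/4, x2 = 0: L1 = 7/4
  x1 = 0, x2 = 7/3: L1 = 7/3
x* = (7/4, 0)
||x*||_1 = 7/4.

7/4


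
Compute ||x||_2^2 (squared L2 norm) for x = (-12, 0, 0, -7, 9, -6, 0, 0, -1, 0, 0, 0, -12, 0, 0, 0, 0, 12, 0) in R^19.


Non-zero entries: [(0, -12), (3, -7), (4, 9), (5, -6), (8, -1), (12, -12), (17, 12)]
Squares: [144, 49, 81, 36, 1, 144, 144]
||x||_2^2 = sum = 599.

599


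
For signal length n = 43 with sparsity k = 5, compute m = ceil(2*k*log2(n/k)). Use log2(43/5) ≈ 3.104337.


log2(n/k) = log2(43/5) ≈ 3.104337.
2*k*log2(n/k) ≈ 2*5*3.104337 = 31.04337.
m = ceil(31.04337) = 32.

32


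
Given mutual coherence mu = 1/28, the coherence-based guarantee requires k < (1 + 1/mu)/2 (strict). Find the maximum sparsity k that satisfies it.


1/mu = 28.
1 + 1/mu = 29.
(1 + 1/mu)/2 = 14.5 is not an integer, so k_max = floor(14.5) = 14.

14


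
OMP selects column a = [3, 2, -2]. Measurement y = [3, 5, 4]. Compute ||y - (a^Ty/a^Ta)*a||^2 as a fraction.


a^T a = 17.
a^T y = 11.
coeff = 11/17 = 11/17.
||r||^2 = 729/17.

729/17


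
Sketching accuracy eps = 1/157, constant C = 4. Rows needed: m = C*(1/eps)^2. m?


1/eps = 157.
(1/eps)^2 = 24649.
m = 4*24649 = 98596.

98596


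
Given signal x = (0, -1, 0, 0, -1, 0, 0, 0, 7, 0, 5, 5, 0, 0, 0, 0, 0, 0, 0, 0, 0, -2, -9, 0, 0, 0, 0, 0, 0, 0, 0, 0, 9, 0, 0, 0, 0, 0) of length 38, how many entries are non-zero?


Non-zero positions: [1, 4, 8, 10, 11, 21, 22, 32].
Sparsity = 8.

8


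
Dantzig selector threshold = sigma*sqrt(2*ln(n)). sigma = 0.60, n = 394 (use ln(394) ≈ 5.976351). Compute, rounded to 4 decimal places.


ln(394) ≈ 5.976351.
2*ln(n) ≈ 11.952702.
sqrt(2*ln(n)) ≈ sqrt(11.952702) ≈ 3.457268.
threshold ≈ 0.60*3.457268 = 2.0743608 ≈ 2.0744.

2.0744


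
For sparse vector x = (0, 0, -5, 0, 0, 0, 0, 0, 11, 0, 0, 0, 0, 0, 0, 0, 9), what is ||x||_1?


Non-zero entries: [(2, -5), (8, 11), (16, 9)]
Absolute values: [5, 11, 9]
||x||_1 = sum = 25.

25


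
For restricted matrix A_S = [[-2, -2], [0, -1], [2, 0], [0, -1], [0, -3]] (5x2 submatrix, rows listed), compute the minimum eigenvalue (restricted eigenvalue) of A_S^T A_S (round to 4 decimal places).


A_S^T A_S = [[8, 4], [4, 15]].
trace = 23.
det = 104.
disc = trace^2 - 4*det = 529 - 4*104 = 113.
sqrt(113) ≈ 10.630146.
lam_min = (23 - sqrt(113))/2 ≈ (23 - 10.630146)/2 = 6.184927 ≈ 6.1849.

6.1849


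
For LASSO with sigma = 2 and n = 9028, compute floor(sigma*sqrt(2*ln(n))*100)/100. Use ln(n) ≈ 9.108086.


ln(9028) ≈ 9.108086.
2*ln(n) ≈ 18.216172.
sqrt(2*ln(n)) ≈ sqrt(18.216172) ≈ 4.268041.
lambda ≈ 2*4.268041 = 8.536082.
floor(lambda*100)/100 = 8.53.

8.53


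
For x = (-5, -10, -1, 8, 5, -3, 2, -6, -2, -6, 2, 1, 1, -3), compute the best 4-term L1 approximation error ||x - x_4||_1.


Sorted |x_i| descending: [10, 8, 6, 6, 5, 5, 3, 3, 2, 2, 2, 1, 1, 1]
Keep top 4: [10, 8, 6, 6]
Tail entries: [5, 5, 3, 3, 2, 2, 2, 1, 1, 1]
L1 error = sum of tail = 25.

25


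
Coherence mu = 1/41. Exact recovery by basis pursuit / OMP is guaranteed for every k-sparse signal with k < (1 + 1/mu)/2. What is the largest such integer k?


1/mu = 41.
1 + 1/mu = 42.
(1 + 1/mu)/2 = 21 is an integer and the inequality is strict, so k_max = 21 - 1 = 20.

20


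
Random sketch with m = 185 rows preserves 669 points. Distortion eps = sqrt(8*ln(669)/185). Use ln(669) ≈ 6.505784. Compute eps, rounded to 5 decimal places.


ln(669) ≈ 6.505784.
8*ln(N)/m ≈ 8*6.505784/185 ≈ 0.2813312.
eps = sqrt(0.2813312) ≈ 0.5304066 ≈ 0.53041.

0.53041


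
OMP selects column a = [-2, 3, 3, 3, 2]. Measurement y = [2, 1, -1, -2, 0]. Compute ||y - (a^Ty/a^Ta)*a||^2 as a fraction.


a^T a = 35.
a^T y = -10.
coeff = -10/35 = -2/7.
||r||^2 = 50/7.

50/7


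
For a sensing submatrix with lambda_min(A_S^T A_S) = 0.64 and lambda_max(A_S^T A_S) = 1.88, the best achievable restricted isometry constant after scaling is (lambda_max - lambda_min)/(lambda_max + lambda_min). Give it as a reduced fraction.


lambda_max - lambda_min = 1.88 - 0.64 = 1.24.
lambda_max + lambda_min = 1.88 + 0.64 = 2.52.
delta = 1.24/2.52 = 124/252 = 31/63.

31/63


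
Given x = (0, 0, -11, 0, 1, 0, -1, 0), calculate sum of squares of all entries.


Non-zero entries: [(2, -11), (4, 1), (6, -1)]
Squares: [121, 1, 1]
||x||_2^2 = sum = 123.

123


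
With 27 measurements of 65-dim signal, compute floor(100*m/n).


100*m/n = 100*27/65 ≈ 41.5385.
floor = 41.

41


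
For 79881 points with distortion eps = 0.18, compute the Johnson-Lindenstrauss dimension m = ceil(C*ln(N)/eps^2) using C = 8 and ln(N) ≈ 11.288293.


ln(79881) ≈ 11.288293.
eps^2 = 0.18^2 = 0.0324.
C*ln(N)/eps^2 ≈ 8*11.288293/0.0324 ≈ 2787.2328.
m = ceil(2787.2328) = 2788.

2788


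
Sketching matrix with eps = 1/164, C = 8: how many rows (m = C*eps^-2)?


1/eps = 164.
(1/eps)^2 = 26896.
m = 8*26896 = 215168.

215168


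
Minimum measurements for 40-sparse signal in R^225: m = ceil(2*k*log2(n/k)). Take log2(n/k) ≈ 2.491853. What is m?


log2(n/k) = log2(225/40) ≈ 2.491853.
2*k*log2(n/k) ≈ 2*40*2.491853 = 199.34824.
m = ceil(199.34824) = 200.

200


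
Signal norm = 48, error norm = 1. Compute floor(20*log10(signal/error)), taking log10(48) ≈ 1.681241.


||x||/||e|| = 48/1 = 48.
log10(48) ≈ 1.681241.
20*log10(||x||/||e||) ≈ 20*1.681241 = 33.62482.
floor(33.62482) = 33.

33


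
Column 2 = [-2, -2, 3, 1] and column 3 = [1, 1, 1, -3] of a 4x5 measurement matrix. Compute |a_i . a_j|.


Inner product: -2*1 + -2*1 + 3*1 + 1*-3
Products: [-2, -2, 3, -3]
Sum = -4.
|dot| = 4.

4


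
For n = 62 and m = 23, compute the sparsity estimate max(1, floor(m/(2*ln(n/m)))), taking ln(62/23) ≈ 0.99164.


n/m = 62/23.
ln(n/m) ≈ 0.99164.
2*ln(n/m) ≈ 1.98328.
m/(2*ln(n/m)) ≈ 23/1.98328 ≈ 11.597.
floor = 11.
k_max = max(1, 11) = 11.

11


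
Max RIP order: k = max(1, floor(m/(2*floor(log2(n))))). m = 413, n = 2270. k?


floor(log2(2270)) = 11.
2*11 = 22.
m/(2*floor(log2(n))) = 413/22 ≈ 18.7727.
floor = 18.
k = max(1, 18) = 18.

18


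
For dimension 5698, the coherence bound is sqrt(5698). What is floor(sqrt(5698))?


75^2 = 5625 <= 5698 < 5776 = 76^2, so 75 <= sqrt(5698) < 76.
floor(sqrt(5698)) = 75.

75


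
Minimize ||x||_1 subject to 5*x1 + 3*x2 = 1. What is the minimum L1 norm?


Axis intercepts:
  x1 = 1/5, x2 = 0: L1 = 1/5
  x1 = 0, x2 = 1/3: L1 = 1/3
x* = (1/5, 0)
||x*||_1 = 1/5.

1/5


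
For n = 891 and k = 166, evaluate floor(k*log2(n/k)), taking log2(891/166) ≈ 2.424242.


log2(n/k) = log2(891/166) ≈ 2.424242.
k*log2(n/k) ≈ 166*2.424242 = 402.424172.
floor(402.424172) = 402.

402


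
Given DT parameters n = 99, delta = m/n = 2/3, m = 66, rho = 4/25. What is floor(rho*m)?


m = 2/3*99 = 66.
rho = 4/25.
rho*m = 4/25*66 = 10.56.
k = floor(10.56) = 10.

10


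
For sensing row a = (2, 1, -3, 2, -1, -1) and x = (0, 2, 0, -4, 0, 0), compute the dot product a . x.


Non-zero terms: ['1*2', '2*-4']
Products: [2, -8]
y = sum = -6.

-6


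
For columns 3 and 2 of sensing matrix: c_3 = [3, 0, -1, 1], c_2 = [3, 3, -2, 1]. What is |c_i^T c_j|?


Inner product: 3*3 + 0*3 + -1*-2 + 1*1
Products: [9, 0, 2, 1]
Sum = 12.
|dot| = 12.

12


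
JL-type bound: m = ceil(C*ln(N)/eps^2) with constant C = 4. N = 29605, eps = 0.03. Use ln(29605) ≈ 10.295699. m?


ln(29605) ≈ 10.295699.
eps^2 = 0.03^2 = 0.0009.
C*ln(N)/eps^2 ≈ 4*10.295699/0.0009 ≈ 45758.6622.
m = ceil(45758.6622) = 45759.

45759


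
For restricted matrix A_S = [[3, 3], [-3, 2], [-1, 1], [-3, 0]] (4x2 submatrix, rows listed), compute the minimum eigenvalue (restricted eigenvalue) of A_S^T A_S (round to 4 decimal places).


A_S^T A_S = [[28, 2], [2, 14]].
trace = 42.
det = 388.
disc = trace^2 - 4*det = 1764 - 4*388 = 212.
sqrt(212) ≈ 14.560220.
lam_min = (42 - sqrt(212))/2 ≈ (42 - 14.560220)/2 = 13.71989 ≈ 13.7199.

13.7199


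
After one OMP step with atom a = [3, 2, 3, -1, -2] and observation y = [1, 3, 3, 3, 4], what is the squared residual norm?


a^T a = 27.
a^T y = 7.
coeff = 7/27 = 7/27.
||r||^2 = 1139/27.

1139/27


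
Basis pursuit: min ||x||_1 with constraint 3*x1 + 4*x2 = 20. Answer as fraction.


Axis intercepts:
  x1 = 20/3, x2 = 0: L1 = 20/3
  x1 = 0, x2 = 5: L1 = 5
x* = (0, 5)
||x*||_1 = 5.

5


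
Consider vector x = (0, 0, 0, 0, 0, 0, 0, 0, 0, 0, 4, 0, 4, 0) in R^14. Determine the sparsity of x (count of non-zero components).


Non-zero positions: [10, 12].
Sparsity = 2.

2


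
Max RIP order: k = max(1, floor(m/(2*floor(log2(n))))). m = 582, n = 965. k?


floor(log2(965)) = 9.
2*9 = 18.
m/(2*floor(log2(n))) = 582/18 ≈ 32.3333.
floor = 32.
k = max(1, 32) = 32.

32


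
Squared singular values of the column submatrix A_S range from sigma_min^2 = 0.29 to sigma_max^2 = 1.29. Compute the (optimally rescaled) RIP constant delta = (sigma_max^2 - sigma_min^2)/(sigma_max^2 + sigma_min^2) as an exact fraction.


lambda_max - lambda_min = 1.29 - 0.29 = 1.00.
lambda_max + lambda_min = 1.29 + 0.29 = 1.58.
delta = 1.00/1.58 = 100/158 = 50/79.

50/79


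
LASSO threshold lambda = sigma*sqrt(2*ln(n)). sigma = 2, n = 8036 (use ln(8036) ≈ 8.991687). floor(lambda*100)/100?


ln(8036) ≈ 8.991687.
2*ln(n) ≈ 17.983374.
sqrt(2*ln(n)) ≈ sqrt(17.983374) ≈ 4.240681.
lambda ≈ 2*4.240681 = 8.481362.
floor(lambda*100)/100 = 8.48.

8.48


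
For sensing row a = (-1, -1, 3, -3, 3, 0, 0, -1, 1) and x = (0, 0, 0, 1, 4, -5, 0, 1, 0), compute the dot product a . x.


Non-zero terms: ['-3*1', '3*4', '0*-5', '-1*1']
Products: [-3, 12, 0, -1]
y = sum = 8.

8


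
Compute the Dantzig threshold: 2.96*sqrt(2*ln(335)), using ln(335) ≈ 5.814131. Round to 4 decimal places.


ln(335) ≈ 5.814131.
2*ln(n) ≈ 11.628262.
sqrt(2*ln(n)) ≈ sqrt(11.628262) ≈ 3.410024.
threshold ≈ 2.96*3.410024 = 10.09367104 ≈ 10.0937.

10.0937


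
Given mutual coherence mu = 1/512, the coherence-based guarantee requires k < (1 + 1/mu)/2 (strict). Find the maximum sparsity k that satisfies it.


1/mu = 512.
1 + 1/mu = 513.
(1 + 1/mu)/2 = 256.5 is not an integer, so k_max = floor(256.5) = 256.

256


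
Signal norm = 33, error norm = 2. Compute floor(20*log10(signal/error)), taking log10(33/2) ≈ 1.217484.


||x||/||e|| = 33/2.
log10(33/2) ≈ 1.217484.
20*log10(||x||/||e||) ≈ 20*1.217484 = 24.34968.
floor(24.34968) = 24.

24


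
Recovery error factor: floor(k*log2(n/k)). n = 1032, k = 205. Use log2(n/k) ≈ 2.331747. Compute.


log2(n/k) = log2(1032/205) ≈ 2.331747.
k*log2(n/k) ≈ 205*2.331747 = 478.008135.
floor(478.008135) = 478.

478


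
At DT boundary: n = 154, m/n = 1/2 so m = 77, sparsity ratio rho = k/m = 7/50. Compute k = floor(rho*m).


m = 1/2*154 = 77.
rho = 7/50.
rho*m = 7/50*77 = 10.78.
k = floor(10.78) = 10.

10


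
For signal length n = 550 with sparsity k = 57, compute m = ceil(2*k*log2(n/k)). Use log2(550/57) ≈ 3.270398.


log2(n/k) = log2(550/57) ≈ 3.270398.
2*k*log2(n/k) ≈ 2*57*3.270398 = 372.825372.
m = ceil(372.825372) = 373.

373


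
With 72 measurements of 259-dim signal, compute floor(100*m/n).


100*m/n = 100*72/259 ≈ 27.7992.
floor = 27.

27


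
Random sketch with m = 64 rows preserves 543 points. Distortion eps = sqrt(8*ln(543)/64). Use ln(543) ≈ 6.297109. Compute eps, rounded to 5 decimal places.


ln(543) ≈ 6.297109.
8*ln(N)/m ≈ 8*6.297109/64 ≈ 0.78713862.
eps = sqrt(0.78713862) ≈ 0.8872083 ≈ 0.88721.

0.88721


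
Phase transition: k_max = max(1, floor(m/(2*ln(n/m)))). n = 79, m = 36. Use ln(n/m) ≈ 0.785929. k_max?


n/m = 79/36.
ln(n/m) ≈ 0.785929.
2*ln(n/m) ≈ 1.571858.
m/(2*ln(n/m)) ≈ 36/1.571858 ≈ 22.9028.
floor = 22.
k_max = max(1, 22) = 22.

22


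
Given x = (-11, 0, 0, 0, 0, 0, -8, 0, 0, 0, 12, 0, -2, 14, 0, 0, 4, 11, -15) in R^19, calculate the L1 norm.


Non-zero entries: [(0, -11), (6, -8), (10, 12), (12, -2), (13, 14), (16, 4), (17, 11), (18, -15)]
Absolute values: [11, 8, 12, 2, 14, 4, 11, 15]
||x||_1 = sum = 77.

77


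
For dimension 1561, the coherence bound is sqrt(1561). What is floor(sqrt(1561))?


39^2 = 1521 <= 1561 < 1600 = 40^2, so 39 <= sqrt(1561) < 40.
floor(sqrt(1561)) = 39.

39


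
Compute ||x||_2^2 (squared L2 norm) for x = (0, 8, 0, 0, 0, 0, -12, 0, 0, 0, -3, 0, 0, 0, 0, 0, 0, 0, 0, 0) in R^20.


Non-zero entries: [(1, 8), (6, -12), (10, -3)]
Squares: [64, 144, 9]
||x||_2^2 = sum = 217.

217


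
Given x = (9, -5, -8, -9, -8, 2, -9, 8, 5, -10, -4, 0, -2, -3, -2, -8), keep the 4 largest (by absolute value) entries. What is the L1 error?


Sorted |x_i| descending: [10, 9, 9, 9, 8, 8, 8, 8, 5, 5, 4, 3, 2, 2, 2, 0]
Keep top 4: [10, 9, 9, 9]
Tail entries: [8, 8, 8, 8, 5, 5, 4, 3, 2, 2, 2, 0]
L1 error = sum of tail = 55.

55


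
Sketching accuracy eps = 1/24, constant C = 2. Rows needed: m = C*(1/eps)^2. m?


1/eps = 24.
(1/eps)^2 = 576.
m = 2*576 = 1152.

1152


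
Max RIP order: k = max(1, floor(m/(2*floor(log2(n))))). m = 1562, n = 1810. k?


floor(log2(1810)) = 10.
2*10 = 20.
m/(2*floor(log2(n))) = 1562/20 ≈ 78.1.
floor = 78.
k = max(1, 78) = 78.

78


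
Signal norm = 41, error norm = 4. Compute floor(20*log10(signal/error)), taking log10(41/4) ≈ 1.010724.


||x||/||e|| = 41/4.
log10(41/4) ≈ 1.010724.
20*log10(||x||/||e||) ≈ 20*1.010724 = 20.21448.
floor(20.21448) = 20.

20


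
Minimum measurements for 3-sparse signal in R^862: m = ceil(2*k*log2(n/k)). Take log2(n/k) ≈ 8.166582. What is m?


log2(n/k) = log2(862/3) ≈ 8.166582.
2*k*log2(n/k) ≈ 2*3*8.166582 = 48.999492.
m = ceil(48.999492) = 49.

49


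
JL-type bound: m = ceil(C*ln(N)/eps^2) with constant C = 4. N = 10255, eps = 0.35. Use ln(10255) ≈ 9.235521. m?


ln(10255) ≈ 9.235521.
eps^2 = 0.35^2 = 0.1225.
C*ln(N)/eps^2 ≈ 4*9.235521/0.1225 ≈ 301.568.
m = ceil(301.568) = 302.

302


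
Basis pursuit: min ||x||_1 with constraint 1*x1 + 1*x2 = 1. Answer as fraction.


Axis intercepts:
  x1 = 1, x2 = 0: L1 = 1
  x1 = 0, x2 = 1: L1 = 1
x* = (1, 0)
||x*||_1 = 1.

1


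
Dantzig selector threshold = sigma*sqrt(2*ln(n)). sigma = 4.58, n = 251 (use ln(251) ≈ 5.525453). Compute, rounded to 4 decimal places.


ln(251) ≈ 5.525453.
2*ln(n) ≈ 11.050906.
sqrt(2*ln(n)) ≈ sqrt(11.050906) ≈ 3.32429.
threshold ≈ 4.58*3.32429 = 15.2252482 ≈ 15.2252.

15.2252


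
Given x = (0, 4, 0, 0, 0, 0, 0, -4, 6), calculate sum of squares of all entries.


Non-zero entries: [(1, 4), (7, -4), (8, 6)]
Squares: [16, 16, 36]
||x||_2^2 = sum = 68.

68


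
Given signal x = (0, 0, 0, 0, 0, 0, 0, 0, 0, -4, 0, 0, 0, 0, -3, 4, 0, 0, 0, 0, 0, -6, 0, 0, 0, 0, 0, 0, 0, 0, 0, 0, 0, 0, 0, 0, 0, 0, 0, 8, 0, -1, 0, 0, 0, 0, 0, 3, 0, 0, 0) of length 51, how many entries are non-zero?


Non-zero positions: [9, 14, 15, 21, 39, 41, 47].
Sparsity = 7.

7


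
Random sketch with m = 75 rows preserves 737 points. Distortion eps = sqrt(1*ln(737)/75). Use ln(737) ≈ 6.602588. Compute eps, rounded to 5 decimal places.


ln(737) ≈ 6.602588.
1*ln(N)/m ≈ 1*6.602588/75 ≈ 0.08803451.
eps = sqrt(0.08803451) ≈ 0.2967061 ≈ 0.29671.

0.29671


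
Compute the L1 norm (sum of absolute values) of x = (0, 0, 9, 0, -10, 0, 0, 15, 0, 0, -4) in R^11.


Non-zero entries: [(2, 9), (4, -10), (7, 15), (10, -4)]
Absolute values: [9, 10, 15, 4]
||x||_1 = sum = 38.

38


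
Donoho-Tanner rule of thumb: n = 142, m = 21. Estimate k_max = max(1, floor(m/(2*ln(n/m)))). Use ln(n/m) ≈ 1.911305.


n/m = 142/21.
ln(n/m) ≈ 1.911305.
2*ln(n/m) ≈ 3.82261.
m/(2*ln(n/m)) ≈ 21/3.82261 ≈ 5.4936.
floor = 5.
k_max = max(1, 5) = 5.

5


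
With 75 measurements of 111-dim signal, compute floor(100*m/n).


100*m/n = 100*75/111 ≈ 67.5676.
floor = 67.

67


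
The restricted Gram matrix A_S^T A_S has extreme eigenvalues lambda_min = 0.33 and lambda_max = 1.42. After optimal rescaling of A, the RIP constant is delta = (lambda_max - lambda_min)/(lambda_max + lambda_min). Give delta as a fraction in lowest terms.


lambda_max - lambda_min = 1.42 - 0.33 = 1.09.
lambda_max + lambda_min = 1.42 + 0.33 = 1.75.
delta = 1.09/1.75 = 109/175.

109/175


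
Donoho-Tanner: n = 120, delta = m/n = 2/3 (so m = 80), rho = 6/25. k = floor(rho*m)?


m = 2/3*120 = 80.
rho = 6/25.
rho*m = 6/25*80 = 19.2.
k = floor(19.2) = 19.

19


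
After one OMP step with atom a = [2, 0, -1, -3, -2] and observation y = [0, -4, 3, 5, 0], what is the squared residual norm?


a^T a = 18.
a^T y = -18.
coeff = -18/18 = -1.
||r||^2 = 32.

32


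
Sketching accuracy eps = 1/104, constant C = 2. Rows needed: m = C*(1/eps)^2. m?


1/eps = 104.
(1/eps)^2 = 10816.
m = 2*10816 = 21632.

21632


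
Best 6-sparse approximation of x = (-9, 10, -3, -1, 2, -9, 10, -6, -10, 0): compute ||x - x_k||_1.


Sorted |x_i| descending: [10, 10, 10, 9, 9, 6, 3, 2, 1, 0]
Keep top 6: [10, 10, 10, 9, 9, 6]
Tail entries: [3, 2, 1, 0]
L1 error = sum of tail = 6.

6


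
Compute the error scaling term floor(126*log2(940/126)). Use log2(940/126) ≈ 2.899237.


log2(n/k) = log2(940/126) ≈ 2.899237.
k*log2(n/k) ≈ 126*2.899237 = 365.303862.
floor(365.303862) = 365.

365


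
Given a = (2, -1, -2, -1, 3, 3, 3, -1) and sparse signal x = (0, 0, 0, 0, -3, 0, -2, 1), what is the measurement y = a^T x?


Non-zero terms: ['3*-3', '3*-2', '-1*1']
Products: [-9, -6, -1]
y = sum = -16.

-16


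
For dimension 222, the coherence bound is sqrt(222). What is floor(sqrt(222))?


14^2 = 196 <= 222 < 225 = 15^2, so 14 <= sqrt(222) < 15.
floor(sqrt(222)) = 14.

14


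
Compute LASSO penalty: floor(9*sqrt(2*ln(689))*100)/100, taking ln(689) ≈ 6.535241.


ln(689) ≈ 6.535241.
2*ln(n) ≈ 13.070482.
sqrt(2*ln(n)) ≈ sqrt(13.070482) ≈ 3.615312.
lambda ≈ 9*3.615312 = 32.537808.
floor(lambda*100)/100 = 32.53.

32.53


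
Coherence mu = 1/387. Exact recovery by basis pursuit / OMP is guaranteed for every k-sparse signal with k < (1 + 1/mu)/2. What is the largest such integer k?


1/mu = 387.
1 + 1/mu = 388.
(1 + 1/mu)/2 = 194 is an integer and the inequality is strict, so k_max = 194 - 1 = 193.

193


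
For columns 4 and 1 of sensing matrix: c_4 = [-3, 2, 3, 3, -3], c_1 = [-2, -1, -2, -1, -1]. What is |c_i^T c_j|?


Inner product: -3*-2 + 2*-1 + 3*-2 + 3*-1 + -3*-1
Products: [6, -2, -6, -3, 3]
Sum = -2.
|dot| = 2.

2


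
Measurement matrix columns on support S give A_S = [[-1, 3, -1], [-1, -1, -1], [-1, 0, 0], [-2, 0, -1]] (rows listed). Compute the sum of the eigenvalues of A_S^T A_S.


Sum of eigenvalues of A_S^T A_S = trace(A_S^T A_S) = sum of squared column norms of A_S.
A_S^T A_S diagonal: [7, 10, 3].
trace = 7 + 10 + 3 = 20.

20


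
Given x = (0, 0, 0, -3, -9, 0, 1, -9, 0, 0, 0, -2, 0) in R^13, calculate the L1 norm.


Non-zero entries: [(3, -3), (4, -9), (6, 1), (7, -9), (11, -2)]
Absolute values: [3, 9, 1, 9, 2]
||x||_1 = sum = 24.

24


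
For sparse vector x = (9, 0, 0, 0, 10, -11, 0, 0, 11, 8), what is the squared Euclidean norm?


Non-zero entries: [(0, 9), (4, 10), (5, -11), (8, 11), (9, 8)]
Squares: [81, 100, 121, 121, 64]
||x||_2^2 = sum = 487.

487


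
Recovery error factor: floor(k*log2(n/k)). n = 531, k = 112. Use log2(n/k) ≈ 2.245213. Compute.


log2(n/k) = log2(531/112) ≈ 2.245213.
k*log2(n/k) ≈ 112*2.245213 = 251.463856.
floor(251.463856) = 251.

251


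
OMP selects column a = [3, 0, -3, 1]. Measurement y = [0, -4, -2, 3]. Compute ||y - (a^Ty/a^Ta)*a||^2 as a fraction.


a^T a = 19.
a^T y = 9.
coeff = 9/19 = 9/19.
||r||^2 = 470/19.

470/19


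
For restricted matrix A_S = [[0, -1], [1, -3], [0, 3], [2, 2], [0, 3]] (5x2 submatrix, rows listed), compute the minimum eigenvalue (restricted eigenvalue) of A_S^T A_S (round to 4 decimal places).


A_S^T A_S = [[5, 1], [1, 32]].
trace = 37.
det = 159.
disc = trace^2 - 4*det = 1369 - 4*159 = 733.
sqrt(733) ≈ 27.073973.
lam_min = (37 - sqrt(733))/2 ≈ (37 - 27.073973)/2 = 4.9630135 ≈ 4.9630.

4.9630


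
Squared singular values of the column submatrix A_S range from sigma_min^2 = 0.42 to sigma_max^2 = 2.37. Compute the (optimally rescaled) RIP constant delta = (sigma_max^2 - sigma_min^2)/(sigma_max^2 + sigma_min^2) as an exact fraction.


lambda_max - lambda_min = 2.37 - 0.42 = 1.95.
lambda_max + lambda_min = 2.37 + 0.42 = 2.79.
delta = 1.95/2.79 = 195/279 = 65/93.

65/93


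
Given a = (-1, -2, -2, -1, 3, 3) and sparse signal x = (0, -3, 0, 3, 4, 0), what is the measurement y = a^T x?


Non-zero terms: ['-2*-3', '-1*3', '3*4']
Products: [6, -3, 12]
y = sum = 15.

15


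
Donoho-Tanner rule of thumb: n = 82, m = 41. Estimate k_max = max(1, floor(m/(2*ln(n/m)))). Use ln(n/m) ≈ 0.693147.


n/m = 82/41 = 2.
ln(n/m) ≈ 0.693147.
2*ln(n/m) ≈ 1.386294.
m/(2*ln(n/m)) ≈ 41/1.386294 ≈ 29.5753.
floor = 29.
k_max = max(1, 29) = 29.

29


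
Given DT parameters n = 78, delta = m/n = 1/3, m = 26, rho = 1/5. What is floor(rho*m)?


m = 1/3*78 = 26.
rho = 1/5.
rho*m = 1/5*26 = 5.2.
k = floor(5.2) = 5.

5


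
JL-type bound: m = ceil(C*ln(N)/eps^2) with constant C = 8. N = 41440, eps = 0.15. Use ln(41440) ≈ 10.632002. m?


ln(41440) ≈ 10.632002.
eps^2 = 0.15^2 = 0.0225.
C*ln(N)/eps^2 ≈ 8*10.632002/0.0225 ≈ 3780.2674.
m = ceil(3780.2674) = 3781.

3781


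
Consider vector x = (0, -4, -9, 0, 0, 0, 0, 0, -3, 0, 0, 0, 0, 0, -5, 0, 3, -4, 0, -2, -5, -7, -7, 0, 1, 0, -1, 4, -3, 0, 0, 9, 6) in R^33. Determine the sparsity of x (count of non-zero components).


Non-zero positions: [1, 2, 8, 14, 16, 17, 19, 20, 21, 22, 24, 26, 27, 28, 31, 32].
Sparsity = 16.

16


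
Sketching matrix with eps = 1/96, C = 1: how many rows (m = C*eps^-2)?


1/eps = 96.
(1/eps)^2 = 9216.
m = 1*9216 = 9216.

9216


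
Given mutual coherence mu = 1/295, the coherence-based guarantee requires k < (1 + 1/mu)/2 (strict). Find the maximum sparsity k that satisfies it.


1/mu = 295.
1 + 1/mu = 296.
(1 + 1/mu)/2 = 148 is an integer and the inequality is strict, so k_max = 148 - 1 = 147.

147


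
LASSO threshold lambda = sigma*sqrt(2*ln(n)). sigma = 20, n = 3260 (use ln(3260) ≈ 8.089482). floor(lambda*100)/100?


ln(3260) ≈ 8.089482.
2*ln(n) ≈ 16.178964.
sqrt(2*ln(n)) ≈ sqrt(16.178964) ≈ 4.022308.
lambda ≈ 20*4.022308 = 80.44616.
floor(lambda*100)/100 = 80.44.

80.44


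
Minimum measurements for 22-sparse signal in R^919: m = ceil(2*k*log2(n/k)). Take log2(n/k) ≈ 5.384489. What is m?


log2(n/k) = log2(919/22) ≈ 5.384489.
2*k*log2(n/k) ≈ 2*22*5.384489 = 236.917516.
m = ceil(236.917516) = 237.

237


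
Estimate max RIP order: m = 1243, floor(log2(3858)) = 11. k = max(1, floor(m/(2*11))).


floor(log2(3858)) = 11.
2*11 = 22.
m/(2*floor(log2(n))) = 1243/22 ≈ 56.5.
floor = 56.
k = max(1, 56) = 56.

56


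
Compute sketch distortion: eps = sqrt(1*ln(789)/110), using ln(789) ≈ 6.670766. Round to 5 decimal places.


ln(789) ≈ 6.670766.
1*ln(N)/m ≈ 1*6.670766/110 ≈ 0.06064333.
eps = sqrt(0.06064333) ≈ 0.2462587 ≈ 0.24626.

0.24626


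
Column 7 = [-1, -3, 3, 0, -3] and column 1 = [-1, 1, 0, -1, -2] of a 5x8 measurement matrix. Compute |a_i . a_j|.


Inner product: -1*-1 + -3*1 + 3*0 + 0*-1 + -3*-2
Products: [1, -3, 0, 0, 6]
Sum = 4.
|dot| = 4.

4


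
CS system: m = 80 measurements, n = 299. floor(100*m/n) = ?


100*m/n = 100*80/299 ≈ 26.7559.
floor = 26.

26


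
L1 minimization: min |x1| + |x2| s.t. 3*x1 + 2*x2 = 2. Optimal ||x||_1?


Axis intercepts:
  x1 = 2/3, x2 = 0: L1 = 2/3
  x1 = 0, x2 = 1: L1 = 1
x* = (2/3, 0)
||x*||_1 = 2/3.

2/3


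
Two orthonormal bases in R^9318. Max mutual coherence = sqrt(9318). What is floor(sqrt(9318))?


96^2 = 9216 <= 9318 < 9409 = 97^2, so 96 <= sqrt(9318) < 97.
floor(sqrt(9318)) = 96.

96


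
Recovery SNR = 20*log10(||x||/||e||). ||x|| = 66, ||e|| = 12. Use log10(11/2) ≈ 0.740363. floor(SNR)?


||x||/||e|| = 66/12 = 11/2.
log10(11/2) ≈ 0.740363.
20*log10(||x||/||e||) ≈ 20*0.740363 = 14.80726.
floor(14.80726) = 14.

14


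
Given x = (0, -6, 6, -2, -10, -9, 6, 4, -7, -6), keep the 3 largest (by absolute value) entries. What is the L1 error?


Sorted |x_i| descending: [10, 9, 7, 6, 6, 6, 6, 4, 2, 0]
Keep top 3: [10, 9, 7]
Tail entries: [6, 6, 6, 6, 4, 2, 0]
L1 error = sum of tail = 30.

30


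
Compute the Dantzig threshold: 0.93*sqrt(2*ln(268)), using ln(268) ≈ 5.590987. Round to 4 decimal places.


ln(268) ≈ 5.590987.
2*ln(n) ≈ 11.181974.
sqrt(2*ln(n)) ≈ sqrt(11.181974) ≈ 3.343946.
threshold ≈ 0.93*3.343946 = 3.10986978 ≈ 3.1099.

3.1099


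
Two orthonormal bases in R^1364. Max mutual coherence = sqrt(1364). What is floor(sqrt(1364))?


36^2 = 1296 <= 1364 < 1369 = 37^2, so 36 <= sqrt(1364) < 37.
floor(sqrt(1364)) = 36.

36


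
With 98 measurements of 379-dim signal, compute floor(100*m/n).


100*m/n = 100*98/379 ≈ 25.8575.
floor = 25.

25


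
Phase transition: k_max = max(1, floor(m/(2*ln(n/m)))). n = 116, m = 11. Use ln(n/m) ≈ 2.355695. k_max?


n/m = 116/11.
ln(n/m) ≈ 2.355695.
2*ln(n/m) ≈ 4.71139.
m/(2*ln(n/m)) ≈ 11/4.71139 ≈ 2.3348.
floor = 2.
k_max = max(1, 2) = 2.

2


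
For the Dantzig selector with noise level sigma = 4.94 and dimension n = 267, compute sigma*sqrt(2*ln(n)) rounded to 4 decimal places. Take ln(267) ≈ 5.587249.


ln(267) ≈ 5.587249.
2*ln(n) ≈ 11.174498.
sqrt(2*ln(n)) ≈ sqrt(11.174498) ≈ 3.342828.
threshold ≈ 4.94*3.342828 = 16.51357032 ≈ 16.5136.

16.5136


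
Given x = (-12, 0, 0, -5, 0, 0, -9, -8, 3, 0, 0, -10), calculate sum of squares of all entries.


Non-zero entries: [(0, -12), (3, -5), (6, -9), (7, -8), (8, 3), (11, -10)]
Squares: [144, 25, 81, 64, 9, 100]
||x||_2^2 = sum = 423.

423


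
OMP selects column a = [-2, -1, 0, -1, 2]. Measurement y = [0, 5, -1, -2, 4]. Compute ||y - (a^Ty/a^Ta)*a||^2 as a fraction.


a^T a = 10.
a^T y = 5.
coeff = 5/10 = 1/2.
||r||^2 = 87/2.

87/2


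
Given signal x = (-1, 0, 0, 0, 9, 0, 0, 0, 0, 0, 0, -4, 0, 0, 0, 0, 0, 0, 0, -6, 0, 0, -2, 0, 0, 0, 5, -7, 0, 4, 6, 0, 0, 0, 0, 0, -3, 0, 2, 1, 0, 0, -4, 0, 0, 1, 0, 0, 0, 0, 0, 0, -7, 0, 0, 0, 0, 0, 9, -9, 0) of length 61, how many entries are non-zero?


Non-zero positions: [0, 4, 11, 19, 22, 26, 27, 29, 30, 36, 38, 39, 42, 45, 52, 58, 59].
Sparsity = 17.

17


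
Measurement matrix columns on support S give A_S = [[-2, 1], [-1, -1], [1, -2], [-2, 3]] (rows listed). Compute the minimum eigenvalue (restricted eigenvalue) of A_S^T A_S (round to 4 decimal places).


A_S^T A_S = [[10, -9], [-9, 15]].
trace = 25.
det = 69.
disc = trace^2 - 4*det = 625 - 4*69 = 349.
sqrt(349) ≈ 18.681542.
lam_min = (25 - sqrt(349))/2 ≈ (25 - 18.681542)/2 = 3.159229 ≈ 3.1592.

3.1592


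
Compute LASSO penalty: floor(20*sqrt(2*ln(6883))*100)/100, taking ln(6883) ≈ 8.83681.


ln(6883) ≈ 8.83681.
2*ln(n) ≈ 17.67362.
sqrt(2*ln(n)) ≈ sqrt(17.67362) ≈ 4.204.
lambda ≈ 20*4.204 = 84.08.
floor(lambda*100)/100 = 84.08.

84.08


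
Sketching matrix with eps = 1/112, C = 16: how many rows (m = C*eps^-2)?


1/eps = 112.
(1/eps)^2 = 12544.
m = 16*12544 = 200704.

200704


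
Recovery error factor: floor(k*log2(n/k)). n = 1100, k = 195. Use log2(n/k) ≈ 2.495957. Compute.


log2(n/k) = log2(1100/195) ≈ 2.495957.
k*log2(n/k) ≈ 195*2.495957 = 486.711615.
floor(486.711615) = 486.

486


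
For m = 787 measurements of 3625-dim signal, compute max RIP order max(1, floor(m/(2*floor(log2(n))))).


floor(log2(3625)) = 11.
2*11 = 22.
m/(2*floor(log2(n))) = 787/22 ≈ 35.7727.
floor = 35.
k = max(1, 35) = 35.

35


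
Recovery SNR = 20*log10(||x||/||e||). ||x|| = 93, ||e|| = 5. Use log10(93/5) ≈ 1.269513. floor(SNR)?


||x||/||e|| = 93/5.
log10(93/5) ≈ 1.269513.
20*log10(||x||/||e||) ≈ 20*1.269513 = 25.39026.
floor(25.39026) = 25.

25


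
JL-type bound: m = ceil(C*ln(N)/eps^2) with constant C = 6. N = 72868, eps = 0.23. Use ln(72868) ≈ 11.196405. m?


ln(72868) ≈ 11.196405.
eps^2 = 0.23^2 = 0.0529.
C*ln(N)/eps^2 ≈ 6*11.196405/0.0529 ≈ 1269.9136.
m = ceil(1269.9136) = 1270.

1270


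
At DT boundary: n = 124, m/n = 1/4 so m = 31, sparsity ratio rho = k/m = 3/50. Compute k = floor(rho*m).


m = 1/4*124 = 31.
rho = 3/50.
rho*m = 3/50*31 = 1.86.
k = floor(1.86) = 1.

1


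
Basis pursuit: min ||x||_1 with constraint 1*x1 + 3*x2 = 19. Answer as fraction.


Axis intercepts:
  x1 = 19, x2 = 0: L1 = 19
  x1 = 0, x2 = 19/3: L1 = 19/3
x* = (0, 19/3)
||x*||_1 = 19/3.

19/3


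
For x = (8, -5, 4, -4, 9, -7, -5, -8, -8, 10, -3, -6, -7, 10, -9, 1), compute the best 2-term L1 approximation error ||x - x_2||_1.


Sorted |x_i| descending: [10, 10, 9, 9, 8, 8, 8, 7, 7, 6, 5, 5, 4, 4, 3, 1]
Keep top 2: [10, 10]
Tail entries: [9, 9, 8, 8, 8, 7, 7, 6, 5, 5, 4, 4, 3, 1]
L1 error = sum of tail = 84.

84


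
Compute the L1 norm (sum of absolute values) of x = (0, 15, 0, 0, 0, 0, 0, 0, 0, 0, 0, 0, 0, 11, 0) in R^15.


Non-zero entries: [(1, 15), (13, 11)]
Absolute values: [15, 11]
||x||_1 = sum = 26.

26


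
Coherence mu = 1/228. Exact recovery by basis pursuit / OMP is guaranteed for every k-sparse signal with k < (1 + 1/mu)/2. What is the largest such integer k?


1/mu = 228.
1 + 1/mu = 229.
(1 + 1/mu)/2 = 114.5 is not an integer, so k_max = floor(114.5) = 114.

114


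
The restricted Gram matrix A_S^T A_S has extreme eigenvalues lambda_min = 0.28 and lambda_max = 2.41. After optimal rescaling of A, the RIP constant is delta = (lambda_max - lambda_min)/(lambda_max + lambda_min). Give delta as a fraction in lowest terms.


lambda_max - lambda_min = 2.41 - 0.28 = 2.13.
lambda_max + lambda_min = 2.41 + 0.28 = 2.69.
delta = 2.13/2.69 = 213/269.

213/269


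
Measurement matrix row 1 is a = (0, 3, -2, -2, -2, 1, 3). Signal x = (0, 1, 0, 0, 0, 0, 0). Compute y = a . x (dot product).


Non-zero terms: ['3*1']
Products: [3]
y = sum = 3.

3


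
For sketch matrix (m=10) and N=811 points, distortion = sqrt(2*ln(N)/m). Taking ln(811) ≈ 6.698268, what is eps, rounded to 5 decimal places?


ln(811) ≈ 6.698268.
2*ln(N)/m ≈ 2*6.698268/10 ≈ 1.3396536.
eps = sqrt(1.3396536) ≈ 1.1574341 ≈ 1.15743.

1.15743


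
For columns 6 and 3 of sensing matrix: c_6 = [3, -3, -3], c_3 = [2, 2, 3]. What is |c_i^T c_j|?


Inner product: 3*2 + -3*2 + -3*3
Products: [6, -6, -9]
Sum = -9.
|dot| = 9.

9


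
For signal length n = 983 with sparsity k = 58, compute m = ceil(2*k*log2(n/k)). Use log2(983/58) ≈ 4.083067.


log2(n/k) = log2(983/58) ≈ 4.083067.
2*k*log2(n/k) ≈ 2*58*4.083067 = 473.635772.
m = ceil(473.635772) = 474.

474


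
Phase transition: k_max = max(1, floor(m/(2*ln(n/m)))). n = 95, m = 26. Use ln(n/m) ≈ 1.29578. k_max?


n/m = 95/26.
ln(n/m) ≈ 1.29578.
2*ln(n/m) ≈ 2.59156.
m/(2*ln(n/m)) ≈ 26/2.59156 ≈ 10.0326.
floor = 10.
k_max = max(1, 10) = 10.

10


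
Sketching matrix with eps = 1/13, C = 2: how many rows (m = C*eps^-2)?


1/eps = 13.
(1/eps)^2 = 169.
m = 2*169 = 338.

338


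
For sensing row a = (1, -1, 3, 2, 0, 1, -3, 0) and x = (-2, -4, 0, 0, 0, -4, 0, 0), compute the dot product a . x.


Non-zero terms: ['1*-2', '-1*-4', '1*-4']
Products: [-2, 4, -4]
y = sum = -2.

-2


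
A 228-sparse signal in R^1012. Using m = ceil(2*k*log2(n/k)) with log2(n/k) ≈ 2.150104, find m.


log2(n/k) = log2(1012/228) ≈ 2.150104.
2*k*log2(n/k) ≈ 2*228*2.150104 = 980.447424.
m = ceil(980.447424) = 981.

981


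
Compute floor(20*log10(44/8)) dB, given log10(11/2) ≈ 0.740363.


||x||/||e|| = 44/8 = 11/2.
log10(11/2) ≈ 0.740363.
20*log10(||x||/||e||) ≈ 20*0.740363 = 14.80726.
floor(14.80726) = 14.

14


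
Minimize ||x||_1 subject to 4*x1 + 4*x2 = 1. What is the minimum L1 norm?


Axis intercepts:
  x1 = 1/4, x2 = 0: L1 = 1/4
  x1 = 0, x2 = 1/4: L1 = 1/4
x* = (1/4, 0)
||x*||_1 = 1/4.

1/4


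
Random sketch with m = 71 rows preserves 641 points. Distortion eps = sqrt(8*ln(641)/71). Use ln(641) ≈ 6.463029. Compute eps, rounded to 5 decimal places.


ln(641) ≈ 6.463029.
8*ln(N)/m ≈ 8*6.463029/71 ≈ 0.72822862.
eps = sqrt(0.72822862) ≈ 0.8533631 ≈ 0.85336.

0.85336


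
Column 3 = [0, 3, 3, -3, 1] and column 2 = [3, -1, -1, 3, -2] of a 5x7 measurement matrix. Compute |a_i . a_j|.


Inner product: 0*3 + 3*-1 + 3*-1 + -3*3 + 1*-2
Products: [0, -3, -3, -9, -2]
Sum = -17.
|dot| = 17.

17


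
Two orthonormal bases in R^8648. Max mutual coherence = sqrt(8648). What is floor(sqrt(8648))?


92^2 = 8464 <= 8648 < 8649 = 93^2, so 92 <= sqrt(8648) < 93.
floor(sqrt(8648)) = 92.

92


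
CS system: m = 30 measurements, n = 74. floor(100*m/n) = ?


100*m/n = 100*30/74 ≈ 40.5405.
floor = 40.

40


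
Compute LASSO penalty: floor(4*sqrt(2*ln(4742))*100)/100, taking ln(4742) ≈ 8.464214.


ln(4742) ≈ 8.464214.
2*ln(n) ≈ 16.928428.
sqrt(2*ln(n)) ≈ sqrt(16.928428) ≈ 4.114417.
lambda ≈ 4*4.114417 = 16.457668.
floor(lambda*100)/100 = 16.45.

16.45


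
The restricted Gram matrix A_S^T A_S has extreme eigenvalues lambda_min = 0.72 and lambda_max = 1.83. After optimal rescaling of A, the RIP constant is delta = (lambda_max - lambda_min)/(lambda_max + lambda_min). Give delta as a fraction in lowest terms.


lambda_max - lambda_min = 1.83 - 0.72 = 1.11.
lambda_max + lambda_min = 1.83 + 0.72 = 2.55.
delta = 1.11/2.55 = 111/255 = 37/85.

37/85


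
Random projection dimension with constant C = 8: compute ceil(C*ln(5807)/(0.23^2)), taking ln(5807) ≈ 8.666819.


ln(5807) ≈ 8.666819.
eps^2 = 0.23^2 = 0.0529.
C*ln(N)/eps^2 ≈ 8*8.666819/0.0529 ≈ 1310.6721.
m = ceil(1310.6721) = 1311.

1311


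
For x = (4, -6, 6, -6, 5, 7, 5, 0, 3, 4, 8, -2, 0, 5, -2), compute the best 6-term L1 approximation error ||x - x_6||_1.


Sorted |x_i| descending: [8, 7, 6, 6, 6, 5, 5, 5, 4, 4, 3, 2, 2, 0, 0]
Keep top 6: [8, 7, 6, 6, 6, 5]
Tail entries: [5, 5, 4, 4, 3, 2, 2, 0, 0]
L1 error = sum of tail = 25.

25


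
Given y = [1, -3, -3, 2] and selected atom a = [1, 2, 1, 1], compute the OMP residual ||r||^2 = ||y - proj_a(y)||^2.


a^T a = 7.
a^T y = -6.
coeff = -6/7 = -6/7.
||r||^2 = 125/7.

125/7


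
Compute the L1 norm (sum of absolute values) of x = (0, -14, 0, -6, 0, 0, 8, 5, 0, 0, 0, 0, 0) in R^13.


Non-zero entries: [(1, -14), (3, -6), (6, 8), (7, 5)]
Absolute values: [14, 6, 8, 5]
||x||_1 = sum = 33.

33


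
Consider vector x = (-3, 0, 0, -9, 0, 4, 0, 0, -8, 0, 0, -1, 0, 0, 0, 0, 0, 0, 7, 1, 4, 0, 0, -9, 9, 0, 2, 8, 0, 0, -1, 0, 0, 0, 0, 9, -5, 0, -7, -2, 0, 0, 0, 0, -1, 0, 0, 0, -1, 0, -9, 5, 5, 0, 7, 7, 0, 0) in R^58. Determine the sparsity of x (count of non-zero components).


Non-zero positions: [0, 3, 5, 8, 11, 18, 19, 20, 23, 24, 26, 27, 30, 35, 36, 38, 39, 44, 48, 50, 51, 52, 54, 55].
Sparsity = 24.

24


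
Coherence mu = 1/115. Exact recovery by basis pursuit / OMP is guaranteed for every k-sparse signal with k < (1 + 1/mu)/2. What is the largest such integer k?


1/mu = 115.
1 + 1/mu = 116.
(1 + 1/mu)/2 = 58 is an integer and the inequality is strict, so k_max = 58 - 1 = 57.

57


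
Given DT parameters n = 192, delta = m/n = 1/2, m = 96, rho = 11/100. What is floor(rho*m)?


m = 1/2*192 = 96.
rho = 11/100.
rho*m = 11/100*96 = 10.56.
k = floor(10.56) = 10.

10


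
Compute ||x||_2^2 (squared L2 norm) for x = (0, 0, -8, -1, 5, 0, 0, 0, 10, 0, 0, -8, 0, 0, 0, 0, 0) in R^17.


Non-zero entries: [(2, -8), (3, -1), (4, 5), (8, 10), (11, -8)]
Squares: [64, 1, 25, 100, 64]
||x||_2^2 = sum = 254.

254


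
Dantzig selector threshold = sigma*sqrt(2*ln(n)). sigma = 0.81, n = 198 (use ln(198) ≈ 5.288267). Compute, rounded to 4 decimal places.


ln(198) ≈ 5.288267.
2*ln(n) ≈ 10.576534.
sqrt(2*ln(n)) ≈ sqrt(10.576534) ≈ 3.252158.
threshold ≈ 0.81*3.252158 = 2.63424798 ≈ 2.6342.

2.6342


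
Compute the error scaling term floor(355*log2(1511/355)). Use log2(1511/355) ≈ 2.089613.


log2(n/k) = log2(1511/355) ≈ 2.089613.
k*log2(n/k) ≈ 355*2.089613 = 741.812615.
floor(741.812615) = 741.

741


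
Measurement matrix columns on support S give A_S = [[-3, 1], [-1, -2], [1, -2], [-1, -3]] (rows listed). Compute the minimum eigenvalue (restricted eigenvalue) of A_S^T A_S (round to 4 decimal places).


A_S^T A_S = [[12, 0], [0, 18]].
trace = 30.
det = 216.
disc = trace^2 - 4*det = 900 - 4*216 = 36.
sqrt(36) = 6.
lam_min = (30 - 6)/2 = 12 = 12.0000.

12.0000


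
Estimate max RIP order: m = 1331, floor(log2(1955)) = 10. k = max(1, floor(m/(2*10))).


floor(log2(1955)) = 10.
2*10 = 20.
m/(2*floor(log2(n))) = 1331/20 ≈ 66.55.
floor = 66.
k = max(1, 66) = 66.

66


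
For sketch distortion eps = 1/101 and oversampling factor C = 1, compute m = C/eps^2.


1/eps = 101.
(1/eps)^2 = 10201.
m = 1*10201 = 10201.

10201


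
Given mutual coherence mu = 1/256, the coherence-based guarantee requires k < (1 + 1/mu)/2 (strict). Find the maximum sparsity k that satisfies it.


1/mu = 256.
1 + 1/mu = 257.
(1 + 1/mu)/2 = 128.5 is not an integer, so k_max = floor(128.5) = 128.

128


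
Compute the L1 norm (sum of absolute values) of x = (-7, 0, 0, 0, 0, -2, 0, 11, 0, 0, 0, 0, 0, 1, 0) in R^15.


Non-zero entries: [(0, -7), (5, -2), (7, 11), (13, 1)]
Absolute values: [7, 2, 11, 1]
||x||_1 = sum = 21.

21


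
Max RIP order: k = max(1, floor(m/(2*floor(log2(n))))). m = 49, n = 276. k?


floor(log2(276)) = 8.
2*8 = 16.
m/(2*floor(log2(n))) = 49/16 ≈ 3.0625.
floor = 3.
k = max(1, 3) = 3.

3


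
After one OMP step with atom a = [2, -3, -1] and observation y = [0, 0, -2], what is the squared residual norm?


a^T a = 14.
a^T y = 2.
coeff = 2/14 = 1/7.
||r||^2 = 26/7.

26/7


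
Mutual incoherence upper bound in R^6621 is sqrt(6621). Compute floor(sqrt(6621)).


81^2 = 6561 <= 6621 < 6724 = 82^2, so 81 <= sqrt(6621) < 82.
floor(sqrt(6621)) = 81.

81


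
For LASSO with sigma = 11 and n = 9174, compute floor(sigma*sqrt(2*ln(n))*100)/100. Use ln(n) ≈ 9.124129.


ln(9174) ≈ 9.124129.
2*ln(n) ≈ 18.248258.
sqrt(2*ln(n)) ≈ sqrt(18.248258) ≈ 4.271798.
lambda ≈ 11*4.271798 = 46.989778.
floor(lambda*100)/100 = 46.98.

46.98


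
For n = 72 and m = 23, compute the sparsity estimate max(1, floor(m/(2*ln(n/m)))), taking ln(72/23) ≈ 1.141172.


n/m = 72/23.
ln(n/m) ≈ 1.141172.
2*ln(n/m) ≈ 2.282344.
m/(2*ln(n/m)) ≈ 23/2.282344 ≈ 10.0774.
floor = 10.
k_max = max(1, 10) = 10.

10


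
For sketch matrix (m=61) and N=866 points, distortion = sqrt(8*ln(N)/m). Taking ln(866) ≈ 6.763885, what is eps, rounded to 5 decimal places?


ln(866) ≈ 6.763885.
8*ln(N)/m ≈ 8*6.763885/61 ≈ 0.88706689.
eps = sqrt(0.88706689) ≈ 0.9418423 ≈ 0.94184.

0.94184


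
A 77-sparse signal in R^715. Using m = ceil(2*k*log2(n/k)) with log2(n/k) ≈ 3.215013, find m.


log2(n/k) = log2(715/77) ≈ 3.215013.
2*k*log2(n/k) ≈ 2*77*3.215013 = 495.112002.
m = ceil(495.112002) = 496.

496


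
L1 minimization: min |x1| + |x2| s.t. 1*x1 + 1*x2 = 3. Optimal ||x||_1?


Axis intercepts:
  x1 = 3, x2 = 0: L1 = 3
  x1 = 0, x2 = 3: L1 = 3
x* = (3, 0)
||x*||_1 = 3.

3


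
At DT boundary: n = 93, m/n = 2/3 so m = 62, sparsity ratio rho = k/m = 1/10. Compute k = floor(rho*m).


m = 2/3*93 = 62.
rho = 1/10.
rho*m = 1/10*62 = 6.2.
k = floor(6.2) = 6.

6


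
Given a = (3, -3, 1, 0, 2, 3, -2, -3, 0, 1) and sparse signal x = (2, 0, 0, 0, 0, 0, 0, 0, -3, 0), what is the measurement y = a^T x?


Non-zero terms: ['3*2', '0*-3']
Products: [6, 0]
y = sum = 6.

6


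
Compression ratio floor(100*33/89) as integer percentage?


100*m/n = 100*33/89 ≈ 37.0787.
floor = 37.

37


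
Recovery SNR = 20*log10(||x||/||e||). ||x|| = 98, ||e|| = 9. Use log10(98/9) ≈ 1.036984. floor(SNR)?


||x||/||e|| = 98/9.
log10(98/9) ≈ 1.036984.
20*log10(||x||/||e||) ≈ 20*1.036984 = 20.73968.
floor(20.73968) = 20.

20
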